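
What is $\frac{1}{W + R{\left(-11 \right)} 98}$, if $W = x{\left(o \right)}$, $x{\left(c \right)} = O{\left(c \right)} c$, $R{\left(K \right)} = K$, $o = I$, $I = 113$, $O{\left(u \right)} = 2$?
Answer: $- \frac{1}{852} \approx -0.0011737$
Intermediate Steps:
$o = 113$
$x{\left(c \right)} = 2 c$
$W = 226$ ($W = 2 \cdot 113 = 226$)
$\frac{1}{W + R{\left(-11 \right)} 98} = \frac{1}{226 - 1078} = \frac{1}{-852} = - \frac{1}{852}$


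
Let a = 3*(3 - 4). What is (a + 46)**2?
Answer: 1849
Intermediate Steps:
a = -3 (a = 3*(-1) = -3)
(a + 46)**2 = (-3 + 46)**2 = 43**2 = 1849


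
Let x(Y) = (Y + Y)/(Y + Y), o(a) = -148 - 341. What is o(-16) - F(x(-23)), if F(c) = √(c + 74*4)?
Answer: -489 - 3*√33 ≈ -506.23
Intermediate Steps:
o(a) = -489
x(Y) = 1 (x(Y) = (2*Y)/((2*Y)) = (2*Y)*(1/(2*Y)) = 1)
F(c) = √(296 + c) (F(c) = √(c + 296) = √(296 + c))
o(-16) - F(x(-23)) = -489 - √(296 + 1) = -489 - √297 = -489 - 3*√33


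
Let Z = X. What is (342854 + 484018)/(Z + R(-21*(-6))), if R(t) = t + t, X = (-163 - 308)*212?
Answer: -34453/4150 ≈ -8.3019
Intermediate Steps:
X = -99852 (X = -471*212 = -99852)
Z = -99852
R(t) = 2*t
(342854 + 484018)/(Z + R(-21*(-6))) = (342854 + 484018)/(-99852 + 2*(-21*(-6))) = 826872/(-99852 + 2*126) = 826872/(-99852 + 252) = 826872/(-99600) = 826872*(-1/99600) = -34453/4150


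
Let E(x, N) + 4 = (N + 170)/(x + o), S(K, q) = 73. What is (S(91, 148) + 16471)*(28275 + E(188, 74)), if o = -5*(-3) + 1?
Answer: 23854495808/51 ≈ 4.6774e+8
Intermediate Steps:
o = 16 (o = 15 + 1 = 16)
E(x, N) = -4 + (170 + N)/(16 + x) (E(x, N) = -4 + (N + 170)/(x + 16) = -4 + (170 + N)/(16 + x))
(S(91, 148) + 16471)*(28275 + E(188, 74)) = (73 + 16471)*(28275 + (106 + 74 - 4*188)/(16 + 188)) = 16544*(28275 + (106 + 74 - 752)/204) = 16544*(28275 + (1/204)*(-572)) = 16544*(28275 - 143/51) = 16544*(1441882/51) = 23854495808/51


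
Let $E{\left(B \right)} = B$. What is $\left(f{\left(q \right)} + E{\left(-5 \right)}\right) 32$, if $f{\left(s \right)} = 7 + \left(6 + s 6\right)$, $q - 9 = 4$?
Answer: $2752$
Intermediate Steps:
$q = 13$ ($q = 9 + 4 = 13$)
$f{\left(s \right)} = 13 + 6 s$ ($f{\left(s \right)} = 7 + \left(6 + 6 s\right) = 13 + 6 s$)
$\left(f{\left(q \right)} + E{\left(-5 \right)}\right) 32 = \left(\left(13 + 6 \cdot 13\right) - 5\right) 32 = \left(\left(13 + 78\right) - 5\right) 32 = \left(91 - 5\right) 32 = 86 \cdot 32 = 2752$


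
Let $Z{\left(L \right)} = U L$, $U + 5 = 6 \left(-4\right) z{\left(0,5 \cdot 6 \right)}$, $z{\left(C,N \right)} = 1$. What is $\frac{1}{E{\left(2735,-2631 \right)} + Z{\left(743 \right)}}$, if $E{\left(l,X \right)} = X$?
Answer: $- \frac{1}{24178} \approx -4.136 \cdot 10^{-5}$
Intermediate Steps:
$U = -29$ ($U = -5 + 6 \left(-4\right) 1 = -5 - 24 = -29$)
$Z{\left(L \right)} = - 29 L$
$\frac{1}{E{\left(2735,-2631 \right)} + Z{\left(743 \right)}} = \frac{1}{-2631 - 21547} = \frac{1}{-24178} = - \frac{1}{24178}$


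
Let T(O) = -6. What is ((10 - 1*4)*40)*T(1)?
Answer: -1440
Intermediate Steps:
((10 - 1*4)*40)*T(1) = ((10 - 1*4)*40)*(-6) = ((10 - 4)*40)*(-6) = (6*40)*(-6) = 240*(-6) = -1440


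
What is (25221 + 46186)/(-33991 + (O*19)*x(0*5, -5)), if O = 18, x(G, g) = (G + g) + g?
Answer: -71407/37411 ≈ -1.9087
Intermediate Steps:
x(G, g) = G + 2*g
(25221 + 46186)/(-33991 + (O*19)*x(0*5, -5)) = (25221 + 46186)/(-33991 + (18*19)*(0*5 + 2*(-5))) = 71407/(-33991 + 342*(0 - 10)) = 71407/(-33991 + 342*(-10)) = 71407/(-33991 - 3420) = 71407/(-37411) = 71407*(-1/37411) = -71407/37411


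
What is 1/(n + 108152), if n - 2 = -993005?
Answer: -1/884851 ≈ -1.1301e-6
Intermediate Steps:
n = -993003 (n = 2 - 993005 = -993003)
1/(n + 108152) = 1/(-993003 + 108152) = 1/(-884851) = -1/884851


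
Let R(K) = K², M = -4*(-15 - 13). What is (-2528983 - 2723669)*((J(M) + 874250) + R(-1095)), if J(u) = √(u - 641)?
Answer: -10890192075300 - 120810996*I ≈ -1.089e+13 - 1.2081e+8*I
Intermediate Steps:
M = 112 (M = -4*(-28) = 112)
J(u) = √(-641 + u)
(-2528983 - 2723669)*((J(M) + 874250) + R(-1095)) = (-2528983 - 2723669)*((√(-641 + 112) + 874250) + (-1095)²) = -5252652*((√(-529) + 874250) + 1199025) = -5252652*((23*I + 874250) + 1199025) = -5252652*((874250 + 23*I) + 1199025) = -5252652*(2073275 + 23*I) = -10890192075300 - 120810996*I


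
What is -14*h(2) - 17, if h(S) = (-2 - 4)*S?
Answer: 151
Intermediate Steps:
h(S) = -6*S
-14*h(2) - 17 = -(-84)*2 - 17 = -14*(-12) - 17 = 168 - 17 = 151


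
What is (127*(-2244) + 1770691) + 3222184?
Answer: 4707887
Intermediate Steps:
(127*(-2244) + 1770691) + 3222184 = (-284988 + 1770691) + 3222184 = 1485703 + 3222184 = 4707887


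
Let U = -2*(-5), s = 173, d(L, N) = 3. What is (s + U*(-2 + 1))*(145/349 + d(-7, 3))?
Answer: 194296/349 ≈ 556.72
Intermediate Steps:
U = 10
(s + U*(-2 + 1))*(145/349 + d(-7, 3)) = (173 + 10*(-2 + 1))*(145/349 + 3) = (173 + 10*(-1))*(145*(1/349) + 3) = (173 - 10)*(145/349 + 3) = 163*(1192/349) = 194296/349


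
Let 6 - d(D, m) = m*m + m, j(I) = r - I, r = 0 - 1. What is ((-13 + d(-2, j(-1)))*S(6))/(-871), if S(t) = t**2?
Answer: 252/871 ≈ 0.28932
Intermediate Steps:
r = -1
j(I) = -1 - I
d(D, m) = 6 - m - m**2 (d(D, m) = 6 - (m*m + m) = 6 - (m**2 + m) = 6 - (m + m**2) = 6 + (-m - m**2) = 6 - m - m**2)
((-13 + d(-2, j(-1)))*S(6))/(-871) = ((-13 + (6 - (-1 - 1*(-1)) - (-1 - 1*(-1))**2))*6**2)/(-871) = ((-13 + (6 - (-1 + 1) - (-1 + 1)**2))*36)*(-1/871) = ((-13 + (6 - 1*0 - 1*0**2))*36)*(-1/871) = ((-13 + (6 + 0 - 1*0))*36)*(-1/871) = ((-13 + (6 + 0 + 0))*36)*(-1/871) = ((-13 + 6)*36)*(-1/871) = -7*36*(-1/871) = -252*(-1/871) = 252/871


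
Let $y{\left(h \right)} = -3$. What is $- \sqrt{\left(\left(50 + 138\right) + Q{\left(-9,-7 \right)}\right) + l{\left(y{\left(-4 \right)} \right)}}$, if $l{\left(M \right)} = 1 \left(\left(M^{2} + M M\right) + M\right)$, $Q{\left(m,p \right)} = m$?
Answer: $- \sqrt{194} \approx -13.928$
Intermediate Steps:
$l{\left(M \right)} = M + 2 M^{2}$ ($l{\left(M \right)} = 1 \left(\left(M^{2} + M^{2}\right) + M\right) = 1 \left(2 M^{2} + M\right) = 1 \left(M + 2 M^{2}\right) = M + 2 M^{2}$)
$- \sqrt{\left(\left(50 + 138\right) + Q{\left(-9,-7 \right)}\right) + l{\left(y{\left(-4 \right)} \right)}} = - \sqrt{\left(\left(50 + 138\right) - 9\right) - 3 \left(1 + 2 \left(-3\right)\right)} = - \sqrt{\left(188 - 9\right) - 3 \left(1 - 6\right)} = - \sqrt{179 - -15} = - \sqrt{179 + 15} = - \sqrt{194}$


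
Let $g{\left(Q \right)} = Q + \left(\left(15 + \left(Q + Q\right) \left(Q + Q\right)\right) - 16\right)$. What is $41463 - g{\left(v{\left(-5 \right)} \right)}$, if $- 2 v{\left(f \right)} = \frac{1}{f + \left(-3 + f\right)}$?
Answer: $\frac{14014817}{338} \approx 41464.0$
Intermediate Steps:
$v{\left(f \right)} = - \frac{1}{2 \left(-3 + 2 f\right)}$ ($v{\left(f \right)} = - \frac{1}{2 \left(f + \left(-3 + f\right)\right)} = - \frac{1}{2 \left(-3 + 2 f\right)}$)
$g{\left(Q \right)} = -1 + Q + 4 Q^{2}$ ($g{\left(Q \right)} = Q + \left(\left(15 + 2 Q 2 Q\right) - 16\right) = Q + \left(\left(15 + 4 Q^{2}\right) - 16\right) = Q + \left(-1 + 4 Q^{2}\right) = -1 + Q + 4 Q^{2}$)
$41463 - g{\left(v{\left(-5 \right)} \right)} = 41463 - \left(-1 - \frac{1}{-6 + 4 \left(-5\right)} + 4 \left(- \frac{1}{-6 + 4 \left(-5\right)}\right)^{2}\right) = 41463 - \left(-1 - \frac{1}{-6 - 20} + 4 \left(- \frac{1}{-6 - 20}\right)^{2}\right) = 41463 - \left(-1 - \frac{1}{-26} + 4 \left(- \frac{1}{-26}\right)^{2}\right) = 41463 - \left(-1 - - \frac{1}{26} + 4 \left(\left(-1\right) \left(- \frac{1}{26}\right)\right)^{2}\right) = 41463 - \left(-1 + \frac{1}{26} + \frac{4}{676}\right) = 41463 - \left(-1 + \frac{1}{26} + 4 \cdot \frac{1}{676}\right) = 41463 - \left(-1 + \frac{1}{26} + \frac{1}{169}\right) = 41463 - - \frac{323}{338} = 41463 + \frac{323}{338} = \frac{14014817}{338}$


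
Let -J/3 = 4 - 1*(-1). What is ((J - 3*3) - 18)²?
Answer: 1764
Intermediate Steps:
J = -15 (J = -3*(4 - 1*(-1)) = -3*(4 + 1) = -3*5 = -15)
((J - 3*3) - 18)² = ((-15 - 3*3) - 18)² = ((-15 - 9) - 18)² = (-24 - 18)² = (-42)² = 1764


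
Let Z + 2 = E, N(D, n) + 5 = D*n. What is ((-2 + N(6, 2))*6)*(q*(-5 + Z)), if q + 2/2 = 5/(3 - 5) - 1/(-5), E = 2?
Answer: 495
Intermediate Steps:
N(D, n) = -5 + D*n
q = -33/10 (q = -1 + (5/(3 - 5) - 1/(-5)) = -1 + (5/(-2) - 1*(-⅕)) = -1 + (5*(-½) + ⅕) = -1 + (-5/2 + ⅕) = -1 - 23/10 = -33/10 ≈ -3.3000)
Z = 0 (Z = -2 + 2 = 0)
((-2 + N(6, 2))*6)*(q*(-5 + Z)) = ((-2 + (-5 + 6*2))*6)*(-33*(-5 + 0)/10) = ((-2 + (-5 + 12))*6)*(-33/10*(-5)) = ((-2 + 7)*6)*(33/2) = (5*6)*(33/2) = 30*(33/2) = 495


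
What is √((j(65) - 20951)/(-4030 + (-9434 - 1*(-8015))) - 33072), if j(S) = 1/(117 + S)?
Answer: I*√32522682349818570/991718 ≈ 181.85*I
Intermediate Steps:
√((j(65) - 20951)/(-4030 + (-9434 - 1*(-8015))) - 33072) = √((1/(117 + 65) - 20951)/(-4030 + (-9434 - 1*(-8015))) - 33072) = √((1/182 - 20951)/(-4030 + (-9434 + 8015)) - 33072) = √((1/182 - 20951)/(-4030 - 1419) - 33072) = √(-3813081/182/(-5449) - 33072) = √(-3813081/182*(-1/5449) - 33072) = √(3813081/991718 - 33072) = √(-32794284615/991718) = I*√32522682349818570/991718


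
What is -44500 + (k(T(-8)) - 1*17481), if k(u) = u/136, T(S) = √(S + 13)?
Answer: -61981 + √5/136 ≈ -61981.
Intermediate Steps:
T(S) = √(13 + S)
k(u) = u/136 (k(u) = u*(1/136) = u/136)
-44500 + (k(T(-8)) - 1*17481) = -44500 + (√(13 - 8)/136 - 1*17481) = -44500 + (√5/136 - 17481) = -44500 + (-17481 + √5/136) = -61981 + √5/136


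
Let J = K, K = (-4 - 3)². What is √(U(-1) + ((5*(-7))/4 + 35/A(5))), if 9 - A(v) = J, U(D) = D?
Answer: I*√170/4 ≈ 3.2596*I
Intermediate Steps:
K = 49 (K = (-7)² = 49)
J = 49
A(v) = -40 (A(v) = 9 - 1*49 = 9 - 49 = -40)
√(U(-1) + ((5*(-7))/4 + 35/A(5))) = √(-1 + ((5*(-7))/4 + 35/(-40))) = √(-1 + (-35*¼ + 35*(-1/40))) = √(-1 + (-35/4 - 7/8)) = √(-1 - 77/8) = √(-85/8) = I*√170/4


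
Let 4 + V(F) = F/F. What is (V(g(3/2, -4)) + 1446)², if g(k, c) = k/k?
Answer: 2082249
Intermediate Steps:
g(k, c) = 1
V(F) = -3 (V(F) = -4 + F/F = -4 + 1 = -3)
(V(g(3/2, -4)) + 1446)² = (-3 + 1446)² = 1443² = 2082249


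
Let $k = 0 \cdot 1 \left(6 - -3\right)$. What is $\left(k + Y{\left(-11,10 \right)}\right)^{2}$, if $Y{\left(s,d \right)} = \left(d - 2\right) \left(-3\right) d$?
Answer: $57600$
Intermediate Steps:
$Y{\left(s,d \right)} = d \left(6 - 3 d\right)$ ($Y{\left(s,d \right)} = \left(-2 + d\right) \left(-3\right) d = \left(6 - 3 d\right) d = d \left(6 - 3 d\right)$)
$k = 0$ ($k = 0 \left(6 + 3\right) = 0 \cdot 9 = 0$)
$\left(k + Y{\left(-11,10 \right)}\right)^{2} = \left(0 + 3 \cdot 10 \left(2 - 10\right)\right)^{2} = \left(0 + 3 \cdot 10 \left(-8\right)\right)^{2} = \left(0 - 240\right)^{2} = \left(-240\right)^{2} = 57600$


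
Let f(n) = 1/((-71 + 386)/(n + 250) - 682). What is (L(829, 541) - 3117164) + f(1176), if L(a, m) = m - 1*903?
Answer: -3030911776568/972217 ≈ -3.1175e+6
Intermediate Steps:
f(n) = 1/(-682 + 315/(250 + n)) (f(n) = 1/(315/(250 + n) - 682) = 1/(-682 + 315/(250 + n)))
L(a, m) = -903 + m (L(a, m) = m - 903 = -903 + m)
(L(829, 541) - 3117164) + f(1176) = ((-903 + 541) - 3117164) + (-250 - 1*1176)/(170185 + 682*1176) = (-362 - 3117164) + (-250 - 1176)/(170185 + 802032) = -3117526 - 1426/972217 = -3030911776568/972217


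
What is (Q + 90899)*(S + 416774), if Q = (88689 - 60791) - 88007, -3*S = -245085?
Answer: 15347860510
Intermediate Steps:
S = 81695 (S = -1/3*(-245085) = 81695)
Q = -60109 (Q = 27898 - 88007 = -60109)
(Q + 90899)*(S + 416774) = (-60109 + 90899)*(81695 + 416774) = 30790*498469 = 15347860510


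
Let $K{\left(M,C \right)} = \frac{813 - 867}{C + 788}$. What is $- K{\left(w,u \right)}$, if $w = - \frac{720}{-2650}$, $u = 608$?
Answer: $\frac{27}{698} \approx 0.038682$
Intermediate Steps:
$w = \frac{72}{265}$ ($w = \left(-720\right) \left(- \frac{1}{2650}\right) = \frac{72}{265} \approx 0.2717$)
$K{\left(M,C \right)} = - \frac{54}{788 + C}$
$- K{\left(w,u \right)} = - \frac{-54}{788 + 608} = - \frac{-54}{1396} = \left(-1\right) \left(- \frac{27}{698}\right) = \frac{27}{698}$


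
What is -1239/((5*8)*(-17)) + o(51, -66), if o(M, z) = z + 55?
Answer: -6241/680 ≈ -9.1779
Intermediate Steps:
o(M, z) = 55 + z
-1239/((5*8)*(-17)) + o(51, -66) = -1239/((5*8)*(-17)) + (55 - 66) = -1239/(40*(-17)) - 11 = -1239/(-680) - 11 = -1239*(-1/680) - 11 = 1239/680 - 11 = -6241/680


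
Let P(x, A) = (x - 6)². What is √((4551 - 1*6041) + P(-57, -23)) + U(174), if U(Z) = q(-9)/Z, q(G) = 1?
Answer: 1/174 + √2479 ≈ 49.795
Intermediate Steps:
P(x, A) = (-6 + x)²
U(Z) = 1/Z
√((4551 - 1*6041) + P(-57, -23)) + U(174) = √((4551 - 1*6041) + (-6 - 57)²) + 1/174 = √((4551 - 6041) + (-63)²) + 1/174 = √(-1490 + 3969) + 1/174 = √2479 + 1/174 = 1/174 + √2479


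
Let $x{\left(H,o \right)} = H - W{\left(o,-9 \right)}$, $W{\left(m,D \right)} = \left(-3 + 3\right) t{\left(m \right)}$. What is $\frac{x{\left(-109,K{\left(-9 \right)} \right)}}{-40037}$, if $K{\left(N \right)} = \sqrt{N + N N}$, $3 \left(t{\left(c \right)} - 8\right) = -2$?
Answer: $\frac{109}{40037} \approx 0.0027225$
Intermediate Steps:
$t{\left(c \right)} = \frac{22}{3}$ ($t{\left(c \right)} = 8 + \frac{1}{3} \left(-2\right) = 8 - \frac{2}{3} = \frac{22}{3}$)
$W{\left(m,D \right)} = 0$ ($W{\left(m,D \right)} = \left(-3 + 3\right) \frac{22}{3} = 0 \cdot \frac{22}{3} = 0$)
$K{\left(N \right)} = \sqrt{N + N^{2}}$
$x{\left(H,o \right)} = H$ ($x{\left(H,o \right)} = H - 0 = H + 0 = H$)
$\frac{x{\left(-109,K{\left(-9 \right)} \right)}}{-40037} = - \frac{109}{-40037} = \left(-109\right) \left(- \frac{1}{40037}\right) = \frac{109}{40037}$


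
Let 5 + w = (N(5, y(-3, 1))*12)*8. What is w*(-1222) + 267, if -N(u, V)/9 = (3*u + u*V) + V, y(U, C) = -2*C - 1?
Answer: -3161047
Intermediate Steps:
y(U, C) = -1 - 2*C
N(u, V) = -27*u - 9*V - 9*V*u (N(u, V) = -9*((3*u + u*V) + V) = -9*((3*u + V*u) + V) = -9*(V + 3*u + V*u) = -27*u - 9*V - 9*V*u)
w = 2587 (w = -5 + ((-27*5 - 9*(-1 - 2*1) - 9*(-1 - 2*1)*5)*12)*8 = -5 + ((-135 - 9*(-1 - 2) - 9*(-1 - 2)*5)*12)*8 = -5 + ((-135 - 9*(-3) - 9*(-3)*5)*12)*8 = -5 + ((-135 + 27 + 135)*12)*8 = -5 + (27*12)*8 = -5 + 324*8 = -5 + 2592 = 2587)
w*(-1222) + 267 = 2587*(-1222) + 267 = -3161314 + 267 = -3161047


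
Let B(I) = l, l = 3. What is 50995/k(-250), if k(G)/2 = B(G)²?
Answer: 50995/18 ≈ 2833.1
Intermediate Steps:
B(I) = 3
k(G) = 18 (k(G) = 2*3² = 2*9 = 18)
50995/k(-250) = 50995/18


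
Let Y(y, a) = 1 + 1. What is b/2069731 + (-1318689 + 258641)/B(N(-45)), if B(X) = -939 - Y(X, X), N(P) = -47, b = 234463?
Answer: 2194234836771/1947616871 ≈ 1126.6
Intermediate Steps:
Y(y, a) = 2
B(X) = -941 (B(X) = -939 - 1*2 = -939 - 2 = -941)
b/2069731 + (-1318689 + 258641)/B(N(-45)) = 234463/2069731 + (-1318689 + 258641)/(-941) = 234463*(1/2069731) - 1060048*(-1/941) = 234463/2069731 + 1060048/941 = 2194234836771/1947616871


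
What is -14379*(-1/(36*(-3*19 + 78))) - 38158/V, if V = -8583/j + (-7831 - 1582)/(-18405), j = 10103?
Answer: 223540140012401/1980423144 ≈ 1.1288e+5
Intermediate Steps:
V = -62870576/185945715 (V = -8583/10103 + (-7831 - 1582)/(-18405) = -8583*1/10103 - 9413*(-1/18405) = -8583/10103 + 9413/18405 = -62870576/185945715 ≈ -0.33811)
-14379*(-1/(36*(-3*19 + 78))) - 38158/V = -14379*(-1/(36*(-3*19 + 78))) - 38158/(-62870576/185945715) = -14379*(-1/(36*(-57 + 78))) - 38158*(-185945715/62870576) = -14379/(21*(-36)) + 3547658296485/31435288 = -14379/(-756) + 3547658296485/31435288 = -14379*(-1/756) + 3547658296485/31435288 = 4793/252 + 3547658296485/31435288 = 223540140012401/1980423144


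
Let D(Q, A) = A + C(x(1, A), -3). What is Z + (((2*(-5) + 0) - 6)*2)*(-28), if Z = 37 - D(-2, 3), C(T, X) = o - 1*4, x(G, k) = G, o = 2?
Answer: 932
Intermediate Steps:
C(T, X) = -2 (C(T, X) = 2 - 1*4 = 2 - 4 = -2)
D(Q, A) = -2 + A (D(Q, A) = A - 2 = -2 + A)
Z = 36 (Z = 37 - (-2 + 3) = 37 - 1*1 = 37 - 1 = 36)
Z + (((2*(-5) + 0) - 6)*2)*(-28) = 36 + (((2*(-5) + 0) - 6)*2)*(-28) = 36 + (((-10 + 0) - 6)*2)*(-28) = 36 + ((-10 - 6)*2)*(-28) = 36 - 16*2*(-28) = 36 - 32*(-28) = 36 + 896 = 932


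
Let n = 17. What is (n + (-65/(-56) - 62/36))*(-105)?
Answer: -41425/24 ≈ -1726.0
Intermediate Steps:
(n + (-65/(-56) - 62/36))*(-105) = (17 + (-65/(-56) - 62/36))*(-105) = (17 + (-65*(-1/56) - 62*1/36))*(-105) = (17 + (65/56 - 31/18))*(-105) = (17 - 283/504)*(-105) = (8285/504)*(-105) = -41425/24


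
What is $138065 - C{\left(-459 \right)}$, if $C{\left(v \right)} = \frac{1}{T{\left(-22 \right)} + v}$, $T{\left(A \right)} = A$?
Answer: $\frac{66409266}{481} \approx 1.3807 \cdot 10^{5}$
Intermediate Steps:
$C{\left(v \right)} = \frac{1}{-22 + v}$
$138065 - C{\left(-459 \right)} = 138065 - \frac{1}{-22 - 459} = 138065 - \frac{1}{-481} = 138065 - - \frac{1}{481} = 138065 + \frac{1}{481} = \frac{66409266}{481}$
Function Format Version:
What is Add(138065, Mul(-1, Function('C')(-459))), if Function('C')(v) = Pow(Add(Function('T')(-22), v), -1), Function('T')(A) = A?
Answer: Rational(66409266, 481) ≈ 1.3807e+5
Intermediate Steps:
Function('C')(v) = Pow(Add(-22, v), -1)
Add(138065, Mul(-1, Function('C')(-459))) = Add(138065, Mul(-1, Pow(Add(-22, -459), -1))) = Add(138065, Mul(-1, Pow(-481, -1))) = Add(138065, Mul(-1, Rational(-1, 481))) = Add(138065, Rational(1, 481)) = Rational(66409266, 481)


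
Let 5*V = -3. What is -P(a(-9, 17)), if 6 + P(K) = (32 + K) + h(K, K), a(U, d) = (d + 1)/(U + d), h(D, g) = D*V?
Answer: -269/10 ≈ -26.900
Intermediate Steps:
V = -⅗ (V = (⅕)*(-3) = -⅗ ≈ -0.60000)
h(D, g) = -3*D/5 (h(D, g) = D*(-⅗) = -3*D/5)
a(U, d) = (1 + d)/(U + d)
P(K) = 26 + 2*K/5 (P(K) = -6 + ((32 + K) - 3*K/5) = -6 + (32 + 2*K/5) = 26 + 2*K/5)
-P(a(-9, 17)) = -(26 + 2*((1 + 17)/(-9 + 17))/5) = -(26 + 2*(18/8)/5) = -(26 + 2*((⅛)*18)/5) = -(26 + (⅖)*(9/4)) = -(26 + 9/10) = -1*269/10 = -269/10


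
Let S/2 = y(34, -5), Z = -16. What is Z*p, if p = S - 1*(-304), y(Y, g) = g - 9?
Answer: -4416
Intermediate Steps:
y(Y, g) = -9 + g
S = -28 (S = 2*(-9 - 5) = 2*(-14) = -28)
p = 276 (p = -28 - 1*(-304) = -28 + 304 = 276)
Z*p = -16*276 = -4416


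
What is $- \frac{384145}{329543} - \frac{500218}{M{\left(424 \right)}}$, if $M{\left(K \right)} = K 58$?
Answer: $- \frac{87145117107}{4052060728} \approx -21.506$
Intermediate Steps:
$M{\left(K \right)} = 58 K$
$- \frac{384145}{329543} - \frac{500218}{M{\left(424 \right)}} = - \frac{384145}{329543} - \frac{500218}{58 \cdot 424} = \left(-384145\right) \frac{1}{329543} - \frac{500218}{24592} = - \frac{384145}{329543} - \frac{250109}{12296} = - \frac{87145117107}{4052060728}$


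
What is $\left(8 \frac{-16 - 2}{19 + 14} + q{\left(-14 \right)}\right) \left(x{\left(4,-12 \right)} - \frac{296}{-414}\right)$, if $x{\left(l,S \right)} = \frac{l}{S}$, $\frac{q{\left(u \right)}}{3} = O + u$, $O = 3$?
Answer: $- \frac{10823}{759} \approx -14.26$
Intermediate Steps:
$q{\left(u \right)} = 9 + 3 u$ ($q{\left(u \right)} = 3 \left(3 + u\right) = 9 + 3 u$)
$\left(8 \frac{-16 - 2}{19 + 14} + q{\left(-14 \right)}\right) \left(x{\left(4,-12 \right)} - \frac{296}{-414}\right) = \left(8 \frac{-16 - 2}{19 + 14} + \left(9 + 3 \left(-14\right)\right)\right) \left(\frac{4}{-12} - \frac{296}{-414}\right) = \left(8 \left(- \frac{18}{33}\right) + \left(9 - 42\right)\right) \left(4 \left(- \frac{1}{12}\right) - - \frac{148}{207}\right) = \left(8 \left(\left(-18\right) \frac{1}{33}\right) - 33\right) \left(- \frac{1}{3} + \frac{148}{207}\right) = \left(8 \left(- \frac{6}{11}\right) - 33\right) \frac{79}{207} = \left(- \frac{48}{11} - 33\right) \frac{79}{207} = \left(- \frac{411}{11}\right) \frac{79}{207} = - \frac{10823}{759}$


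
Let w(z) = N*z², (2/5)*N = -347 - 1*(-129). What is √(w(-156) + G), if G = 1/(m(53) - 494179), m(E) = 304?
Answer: I*√14377959841052195/32925 ≈ 3641.9*I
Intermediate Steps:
N = -545 (N = 5*(-347 - 1*(-129))/2 = 5*(-347 + 129)/2 = (5/2)*(-218) = -545)
G = -1/493875 (G = 1/(304 - 494179) = 1/(-493875) = -1/493875 ≈ -2.0248e-6)
w(z) = -545*z²
√(w(-156) + G) = √(-545*(-156)² - 1/493875) = √(-545*24336 - 1/493875) = √(-13263120 - 1/493875) = √(-6550323390001/493875) = I*√14377959841052195/32925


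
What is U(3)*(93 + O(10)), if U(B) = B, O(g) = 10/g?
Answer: 282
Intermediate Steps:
U(3)*(93 + O(10)) = 3*(93 + 10/10) = 3*(93 + 10*(⅒)) = 3*(93 + 1) = 3*94 = 282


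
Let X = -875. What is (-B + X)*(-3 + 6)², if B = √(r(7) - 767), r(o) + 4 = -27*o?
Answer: -7875 - 72*I*√15 ≈ -7875.0 - 278.85*I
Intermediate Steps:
r(o) = -4 - 27*o
B = 8*I*√15 (B = √((-4 - 27*7) - 767) = √((-4 - 189) - 767) = √(-193 - 767) = √(-960) = 8*I*√15 ≈ 30.984*I)
(-B + X)*(-3 + 6)² = (-8*I*√15 - 875)*(-3 + 6)² = (-8*I*√15 - 875)*3² = (-875 - 8*I*√15)*9 = -7875 - 72*I*√15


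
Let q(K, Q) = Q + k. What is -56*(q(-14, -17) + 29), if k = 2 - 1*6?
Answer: -448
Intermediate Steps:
k = -4 (k = 2 - 6 = -4)
q(K, Q) = -4 + Q (q(K, Q) = Q - 4 = -4 + Q)
-56*(q(-14, -17) + 29) = -56*((-4 - 17) + 29) = -56*(-21 + 29) = -56*8 = -448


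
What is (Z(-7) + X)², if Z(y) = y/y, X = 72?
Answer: 5329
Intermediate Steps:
Z(y) = 1
(Z(-7) + X)² = (1 + 72)² = 73² = 5329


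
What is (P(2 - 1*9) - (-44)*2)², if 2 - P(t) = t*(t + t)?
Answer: 64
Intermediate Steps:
P(t) = 2 - 2*t² (P(t) = 2 - t*(t + t) = 2 - t*2*t = 2 - 2*t²)
(P(2 - 1*9) - (-44)*2)² = ((2 - 2*(2 - 1*9)²) - (-44)*2)² = ((2 - 2*(2 - 9)²) - 1*(-88))² = ((2 - 2*(-7)²) + 88)² = ((2 - 2*49) + 88)² = ((2 - 98) + 88)² = (-96 + 88)² = (-8)² = 64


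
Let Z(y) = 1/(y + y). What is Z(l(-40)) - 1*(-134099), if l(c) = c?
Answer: 10727919/80 ≈ 1.3410e+5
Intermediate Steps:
Z(y) = 1/(2*y)
Z(l(-40)) - 1*(-134099) = (½)/(-40) - 1*(-134099) = (½)*(-1/40) + 134099 = -1/80 + 134099 = 10727919/80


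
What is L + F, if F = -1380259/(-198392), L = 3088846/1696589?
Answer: 2954534572183/336589684888 ≈ 8.7778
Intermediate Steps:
L = 3088846/1696589 (L = 3088846*(1/1696589) = 3088846/1696589 ≈ 1.8206)
F = 1380259/198392 (F = -1380259*(-1/198392) = 1380259/198392 ≈ 6.9572)
L + F = 3088846/1696589 + 1380259/198392 = 2954534572183/336589684888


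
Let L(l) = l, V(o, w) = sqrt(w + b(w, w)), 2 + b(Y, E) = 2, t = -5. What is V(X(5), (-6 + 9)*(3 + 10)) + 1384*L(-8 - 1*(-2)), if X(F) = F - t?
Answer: -8304 + sqrt(39) ≈ -8297.8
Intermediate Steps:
X(F) = 5 + F (X(F) = F - 1*(-5) = F + 5 = 5 + F)
b(Y, E) = 0 (b(Y, E) = -2 + 2 = 0)
V(o, w) = sqrt(w) (V(o, w) = sqrt(w + 0) = sqrt(w))
V(X(5), (-6 + 9)*(3 + 10)) + 1384*L(-8 - 1*(-2)) = sqrt((-6 + 9)*(3 + 10)) + 1384*(-8 - 1*(-2)) = sqrt(3*13) + 1384*(-8 + 2) = sqrt(39) + 1384*(-6) = sqrt(39) - 8304 = -8304 + sqrt(39)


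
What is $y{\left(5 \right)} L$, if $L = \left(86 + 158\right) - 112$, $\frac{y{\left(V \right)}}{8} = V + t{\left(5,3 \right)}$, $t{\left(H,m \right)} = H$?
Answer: $10560$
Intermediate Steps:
$y{\left(V \right)} = 40 + 8 V$ ($y{\left(V \right)} = 8 \left(V + 5\right) = 8 \left(5 + V\right) = 40 + 8 V$)
$L = 132$ ($L = 244 - 112 = 132$)
$y{\left(5 \right)} L = \left(40 + 8 \cdot 5\right) 132 = \left(40 + 40\right) 132 = 80 \cdot 132 = 10560$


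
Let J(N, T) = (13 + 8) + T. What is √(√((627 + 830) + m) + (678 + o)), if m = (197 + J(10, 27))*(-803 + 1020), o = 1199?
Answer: √(1877 + √54622) ≈ 45.943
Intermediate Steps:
J(N, T) = 21 + T
m = 53165 (m = (197 + (21 + 27))*(-803 + 1020) = (197 + 48)*217 = 245*217 = 53165)
√(√((627 + 830) + m) + (678 + o)) = √(√((627 + 830) + 53165) + (678 + 1199)) = √(√(1457 + 53165) + 1877) = √(√54622 + 1877) = √(1877 + √54622)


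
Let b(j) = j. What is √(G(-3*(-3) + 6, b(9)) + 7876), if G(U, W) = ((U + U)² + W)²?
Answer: √834157 ≈ 913.32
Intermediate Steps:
G(U, W) = (W + 4*U²)² (G(U, W) = ((2*U)² + W)² = (4*U² + W)² = (W + 4*U²)²)
√(G(-3*(-3) + 6, b(9)) + 7876) = √((9 + 4*(-3*(-3) + 6)²)² + 7876) = √((9 + 4*(9 + 6)²)² + 7876) = √((9 + 4*15²)² + 7876) = √((9 + 4*225)² + 7876) = √((9 + 900)² + 7876) = √(909² + 7876) = √(826281 + 7876) = √834157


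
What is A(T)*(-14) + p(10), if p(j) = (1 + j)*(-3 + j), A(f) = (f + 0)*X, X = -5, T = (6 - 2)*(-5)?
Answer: -1323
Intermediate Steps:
T = -20 (T = 4*(-5) = -20)
A(f) = -5*f (A(f) = (f + 0)*(-5) = f*(-5) = -5*f)
A(T)*(-14) + p(10) = -5*(-20)*(-14) + (-3 + 10² - 2*10) = 100*(-14) + (-3 + 100 - 20) = -1400 + 77 = -1323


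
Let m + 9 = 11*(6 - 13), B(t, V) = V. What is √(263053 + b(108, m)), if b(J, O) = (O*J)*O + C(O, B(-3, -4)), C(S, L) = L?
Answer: √1061817 ≈ 1030.4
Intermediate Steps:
m = -86 (m = -9 + 11*(6 - 13) = -9 + 11*(-7) = -9 - 77 = -86)
b(J, O) = -4 + J*O² (b(J, O) = (O*J)*O - 4 = (J*O)*O - 4 = J*O² - 4 = -4 + J*O²)
√(263053 + b(108, m)) = √(263053 + (-4 + 108*(-86)²)) = √(263053 + (-4 + 108*7396)) = √(263053 + (-4 + 798768)) = √(263053 + 798764) = √1061817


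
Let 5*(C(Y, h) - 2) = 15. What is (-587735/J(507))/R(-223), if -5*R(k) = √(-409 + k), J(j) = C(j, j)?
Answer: -587735*I*√158/316 ≈ -23379.0*I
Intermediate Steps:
C(Y, h) = 5 (C(Y, h) = 2 + (⅕)*15 = 2 + 3 = 5)
J(j) = 5
R(k) = -√(-409 + k)/5
(-587735/J(507))/R(-223) = (-587735/5)/((-√(-409 - 223)/5)) = (-587735*⅕)/((-2*I*√158/5)) = -117547*5*I*√158/316 = -587735*I*√158/316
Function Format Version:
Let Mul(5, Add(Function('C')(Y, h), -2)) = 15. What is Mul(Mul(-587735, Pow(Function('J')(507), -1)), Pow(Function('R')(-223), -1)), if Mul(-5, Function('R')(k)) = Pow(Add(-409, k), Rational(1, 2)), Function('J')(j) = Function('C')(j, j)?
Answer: Mul(Rational(-587735, 316), I, Pow(158, Rational(1, 2))) ≈ Mul(-23379., I)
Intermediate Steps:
Function('C')(Y, h) = 5 (Function('C')(Y, h) = Add(2, Mul(Rational(1, 5), 15)) = Add(2, 3) = 5)
Function('J')(j) = 5
Function('R')(k) = Mul(Rational(-1, 5), Pow(Add(-409, k), Rational(1, 2)))
Mul(Mul(-587735, Pow(Function('J')(507), -1)), Pow(Function('R')(-223), -1)) = Mul(Mul(-587735, Pow(5, -1)), Pow(Mul(Rational(-1, 5), Pow(Add(-409, -223), Rational(1, 2))), -1)) = Mul(Mul(-587735, Rational(1, 5)), Pow(Mul(Rational(-1, 5), Pow(-632, Rational(1, 2))), -1)) = Mul(-117547, Pow(Mul(Rational(-1, 5), Mul(2, I, Pow(158, Rational(1, 2)))), -1)) = Mul(-117547, Pow(Mul(Rational(-2, 5), I, Pow(158, Rational(1, 2))), -1)) = Mul(-117547, Mul(Rational(5, 316), I, Pow(158, Rational(1, 2)))) = Mul(Rational(-587735, 316), I, Pow(158, Rational(1, 2)))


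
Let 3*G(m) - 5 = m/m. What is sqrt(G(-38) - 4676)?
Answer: I*sqrt(4674) ≈ 68.367*I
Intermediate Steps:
G(m) = 2 (G(m) = 5/3 + (m/m)/3 = 5/3 + (1/3)*1 = 5/3 + 1/3 = 2)
sqrt(G(-38) - 4676) = sqrt(2 - 4676) = sqrt(-4674) = I*sqrt(4674)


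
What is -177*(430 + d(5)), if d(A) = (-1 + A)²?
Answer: -78942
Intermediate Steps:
-177*(430 + d(5)) = -177*(430 + (-1 + 5)²) = -177*(430 + 4²) = -177*(430 + 16) = -177*446 = -78942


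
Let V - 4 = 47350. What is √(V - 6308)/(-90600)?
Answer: -√41046/90600 ≈ -0.0022362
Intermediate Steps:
V = 47354 (V = 4 + 47350 = 47354)
√(V - 6308)/(-90600) = √(47354 - 6308)/(-90600) = √41046*(-1/90600) = -√41046/90600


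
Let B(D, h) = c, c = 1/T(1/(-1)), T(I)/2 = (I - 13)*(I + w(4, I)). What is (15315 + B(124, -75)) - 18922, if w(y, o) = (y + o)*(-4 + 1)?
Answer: -1009959/280 ≈ -3607.0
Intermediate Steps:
w(y, o) = -3*o - 3*y (w(y, o) = (o + y)*(-3) = -3*o - 3*y)
T(I) = 2*(-13 + I)*(-12 - 2*I) (T(I) = 2*((I - 13)*(I + (-3*I - 3*4))) = 2*((-13 + I)*(I + (-3*I - 12))) = 2*((-13 + I)*(I + (-12 - 3*I))) = 2*((-13 + I)*(-12 - 2*I)) = 2*(-13 + I)*(-12 - 2*I))
c = 1/280 (c = 1/(312 - 4*(1/(-1))² + 28/(-1)) = 1/(312 - 4*(-1)² + 28*(-1)) = 1/(312 - 4*1 - 28) = 1/(312 - 4 - 28) = 1/280 ≈ 0.0035714)
B(D, h) = 1/280
(15315 + B(124, -75)) - 18922 = (15315 + 1/280) - 18922 = 4288201/280 - 18922 = -1009959/280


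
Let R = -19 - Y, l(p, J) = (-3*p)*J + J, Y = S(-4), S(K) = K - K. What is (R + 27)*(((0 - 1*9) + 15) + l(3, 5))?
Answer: -272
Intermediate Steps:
S(K) = 0
Y = 0
l(p, J) = J - 3*J*p (l(p, J) = -3*J*p + J = J - 3*J*p)
R = -19 (R = -19 - 1*0 = -19 + 0 = -19)
(R + 27)*(((0 - 1*9) + 15) + l(3, 5)) = (-19 + 27)*(((0 - 1*9) + 15) + 5*(1 - 3*3)) = 8*(((0 - 9) + 15) + 5*(1 - 9)) = 8*((-9 + 15) + 5*(-8)) = 8*(6 - 40) = 8*(-34) = -272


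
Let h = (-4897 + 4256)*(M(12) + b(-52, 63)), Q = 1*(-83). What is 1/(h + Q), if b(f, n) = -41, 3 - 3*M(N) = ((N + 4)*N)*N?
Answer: 1/517845 ≈ 1.9311e-6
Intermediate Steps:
Q = -83
M(N) = 1 - N²*(4 + N)/3 (M(N) = 1 - (N + 4)*N*N/3 = 1 - (4 + N)*N*N/3 = 1 - N*(4 + N)*N/3 = 1 - N²*(4 + N)/3)
h = 517928 (h = (-4897 + 4256)*((1 - 4/3*12² - ⅓*12³) - 41) = -641*((1 - 4/3*144 - ⅓*1728) - 41) = -641*((1 - 192 - 576) - 41) = -641*(-767 - 41) = -641*(-808) = 517928)
1/(h + Q) = 1/(517928 - 83) = 1/517845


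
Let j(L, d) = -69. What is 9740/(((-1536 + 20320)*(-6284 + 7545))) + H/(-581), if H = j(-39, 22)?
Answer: 410008999/3440482136 ≈ 0.11917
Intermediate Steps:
H = -69
9740/(((-1536 + 20320)*(-6284 + 7545))) + H/(-581) = 9740/(((-1536 + 20320)*(-6284 + 7545))) - 69/(-581) = 9740/((18784*1261)) - 69*(-1/581) = 9740/23686624 + 69/581 = 9740*(1/23686624) + 69/581 = 2435/5921656 + 69/581 = 410008999/3440482136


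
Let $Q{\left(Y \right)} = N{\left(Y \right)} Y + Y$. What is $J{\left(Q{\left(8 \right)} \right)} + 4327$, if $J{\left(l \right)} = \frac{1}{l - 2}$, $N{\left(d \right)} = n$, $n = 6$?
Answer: $\frac{233659}{54} \approx 4327.0$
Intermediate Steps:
$N{\left(d \right)} = 6$
$Q{\left(Y \right)} = 7 Y$ ($Q{\left(Y \right)} = 6 Y + Y = 7 Y$)
$J{\left(l \right)} = \frac{1}{-2 + l}$
$J{\left(Q{\left(8 \right)} \right)} + 4327 = \frac{1}{-2 + 7 \cdot 8} + 4327 = \frac{1}{-2 + 56} + 4327 = \frac{1}{54} + 4327 = \frac{233659}{54}$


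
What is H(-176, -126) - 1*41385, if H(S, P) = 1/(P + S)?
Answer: -12498271/302 ≈ -41385.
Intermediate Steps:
H(-176, -126) - 1*41385 = 1/(-126 - 176) - 1*41385 = 1/(-302) - 41385 = -1/302 - 41385 = -12498271/302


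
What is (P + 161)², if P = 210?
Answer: 137641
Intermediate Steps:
(P + 161)² = (210 + 161)² = 371² = 137641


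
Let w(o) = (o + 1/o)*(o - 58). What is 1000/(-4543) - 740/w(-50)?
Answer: -109549750/306775161 ≈ -0.35710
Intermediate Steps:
w(o) = (-58 + o)*(o + 1/o) (w(o) = (o + 1/o)*(-58 + o) = (-58 + o)*(o + 1/o))
1000/(-4543) - 740/w(-50) = 1000/(-4543) - 740/(1 + (-50)² - 58*(-50) - 58/(-50)) = 1000*(-1/4543) - 740/(1 + 2500 + 2900 - 58*(-1/50)) = -1000/4543 - 740/(1 + 2500 + 2900 + 29/25) = -1000/4543 - 740/135054/25 = -1000/4543 - 740*25/135054 = -1000/4543 - 9250/67527 = -109549750/306775161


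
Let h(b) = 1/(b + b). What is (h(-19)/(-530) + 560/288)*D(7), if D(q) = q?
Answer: 2467213/181260 ≈ 13.611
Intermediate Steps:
h(b) = 1/(2*b)
(h(-19)/(-530) + 560/288)*D(7) = (((1/2)/(-19))/(-530) + 560/288)*7 = (((1/2)*(-1/19))*(-1/530) + 560*(1/288))*7 = (-1/38*(-1/530) + 35/18)*7 = (1/20140 + 35/18)*7 = (352459/181260)*7 = 2467213/181260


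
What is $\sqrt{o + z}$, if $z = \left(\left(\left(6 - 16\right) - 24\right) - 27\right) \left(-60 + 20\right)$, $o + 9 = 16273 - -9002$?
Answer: $\sqrt{27706} \approx 166.45$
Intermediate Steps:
$o = 25266$ ($o = -9 + \left(16273 - -9002\right) = -9 + \left(16273 + 9002\right) = -9 + 25275 = 25266$)
$z = 2440$ ($z = \left(\left(-10 - 24\right) - 27\right) \left(-40\right) = \left(-34 - 27\right) \left(-40\right) = \left(-61\right) \left(-40\right) = 2440$)
$\sqrt{o + z} = \sqrt{25266 + 2440} = \sqrt{27706}$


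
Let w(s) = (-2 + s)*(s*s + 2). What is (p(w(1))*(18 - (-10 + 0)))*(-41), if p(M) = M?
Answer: 3444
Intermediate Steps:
w(s) = (-2 + s)*(2 + s²) (w(s) = (-2 + s)*(s² + 2) = (-2 + s)*(2 + s²))
(p(w(1))*(18 - (-10 + 0)))*(-41) = ((-4 + 1³ - 2*1² + 2*1)*(18 - (-10 + 0)))*(-41) = ((-4 + 1 - 2*1 + 2)*(18 - 1*(-10)))*(-41) = ((-4 + 1 - 2 + 2)*(18 + 10))*(-41) = -3*28*(-41) = -84*(-41) = 3444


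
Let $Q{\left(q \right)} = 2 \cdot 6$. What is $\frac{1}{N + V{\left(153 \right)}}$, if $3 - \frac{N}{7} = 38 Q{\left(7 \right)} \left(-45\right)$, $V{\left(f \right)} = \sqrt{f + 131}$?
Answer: $\frac{143661}{20638482637} - \frac{2 \sqrt{71}}{20638482637} \approx 6.96 \cdot 10^{-6}$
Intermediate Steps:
$Q{\left(q \right)} = 12$
$V{\left(f \right)} = \sqrt{131 + f}$
$N = 143661$ ($N = 21 - 7 \cdot 38 \cdot 12 \left(-45\right) = 21 - 7 \cdot 456 \left(-45\right) = 21 - -143640 = 21 + 143640 = 143661$)
$\frac{1}{N + V{\left(153 \right)}} = \frac{1}{143661 + \sqrt{131 + 153}} = \frac{1}{143661 + \sqrt{284}} = \frac{1}{143661 + 2 \sqrt{71}}$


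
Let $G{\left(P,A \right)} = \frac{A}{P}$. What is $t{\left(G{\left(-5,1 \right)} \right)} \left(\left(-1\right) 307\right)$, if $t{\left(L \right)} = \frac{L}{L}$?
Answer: $-307$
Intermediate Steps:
$t{\left(L \right)} = 1$
$t{\left(G{\left(-5,1 \right)} \right)} \left(\left(-1\right) 307\right) = 1 \left(\left(-1\right) 307\right) = 1 \left(-307\right) = -307$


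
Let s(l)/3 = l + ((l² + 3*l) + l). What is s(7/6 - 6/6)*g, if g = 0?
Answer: 0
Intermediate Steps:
s(l) = 3*l² + 15*l (s(l) = 3*(l + ((l² + 3*l) + l)) = 3*(l + (l² + 4*l)) = 3*(l² + 5*l) = 3*l² + 15*l)
s(7/6 - 6/6)*g = (3*(7/6 - 6/6)*(5 + (7/6 - 6/6)))*0 = (3*(7*(⅙) - 6*⅙)*(5 + (7*(⅙) - 6*⅙)))*0 = (3*(7/6 - 1)*(5 + (7/6 - 1)))*0 = (3*(⅙)*(5 + ⅙))*0 = (3*(⅙)*(31/6))*0 = (31/12)*0 = 0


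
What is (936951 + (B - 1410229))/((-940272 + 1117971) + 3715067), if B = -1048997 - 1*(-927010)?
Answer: -595265/3892766 ≈ -0.15292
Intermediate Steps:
B = -121987 (B = -1048997 + 927010 = -121987)
(936951 + (B - 1410229))/((-940272 + 1117971) + 3715067) = (936951 + (-121987 - 1410229))/((-940272 + 1117971) + 3715067) = (936951 - 1532216)/(177699 + 3715067) = -595265/3892766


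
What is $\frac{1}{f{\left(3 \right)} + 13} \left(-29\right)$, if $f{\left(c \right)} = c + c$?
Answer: $- \frac{29}{19} \approx -1.5263$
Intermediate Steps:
$f{\left(c \right)} = 2 c$
$\frac{1}{f{\left(3 \right)} + 13} \left(-29\right) = \frac{1}{2 \cdot 3 + 13} \left(-29\right) = \frac{1}{6 + 13} \left(-29\right) = \frac{1}{19} \left(-29\right) = - \frac{29}{19}$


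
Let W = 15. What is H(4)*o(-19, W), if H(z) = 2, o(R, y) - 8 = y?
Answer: 46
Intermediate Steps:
o(R, y) = 8 + y
H(4)*o(-19, W) = 2*(8 + 15) = 2*23 = 46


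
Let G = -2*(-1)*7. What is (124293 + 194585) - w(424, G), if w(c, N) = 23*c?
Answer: 309126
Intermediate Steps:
G = 14 (G = 2*7 = 14)
(124293 + 194585) - w(424, G) = (124293 + 194585) - 23*424 = 318878 - 1*9752 = 318878 - 9752 = 309126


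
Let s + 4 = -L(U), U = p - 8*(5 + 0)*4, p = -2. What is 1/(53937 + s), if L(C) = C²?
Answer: 1/27689 ≈ 3.6115e-5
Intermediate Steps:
U = -162 (U = -2 - 8*(5 + 0)*4 = -2 - 40*4 = -2 - 8*20 = -2 - 160 = -162)
s = -26248 (s = -4 - 1*(-162)² = -4 - 1*26244 = -4 - 26244 = -26248)
1/(53937 + s) = 1/(53937 - 26248) = 1/27689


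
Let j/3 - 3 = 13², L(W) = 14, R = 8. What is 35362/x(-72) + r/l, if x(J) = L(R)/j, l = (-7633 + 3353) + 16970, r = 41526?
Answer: 2144003443/1645 ≈ 1.3033e+6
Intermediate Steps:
l = 12690 (l = -4280 + 16970 = 12690)
j = 516 (j = 9 + 3*13² = 9 + 3*169 = 9 + 507 = 516)
x(J) = 7/258 (x(J) = 14/516 = 14*(1/516) = 7/258)
35362/x(-72) + r/l = 35362/(7/258) + 41526/12690 = 35362*(258/7) + 41526*(1/12690) = 9123396/7 + 769/235 = 2144003443/1645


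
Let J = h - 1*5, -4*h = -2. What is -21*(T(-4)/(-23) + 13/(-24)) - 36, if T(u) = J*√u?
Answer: -197/8 - 189*I/23 ≈ -24.625 - 8.2174*I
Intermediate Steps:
h = ½ (h = -¼*(-2) = ½ ≈ 0.50000)
J = -9/2 (J = ½ - 1*5 = ½ - 5 = -9/2 ≈ -4.5000)
T(u) = -9*√u/2
-21*(T(-4)/(-23) + 13/(-24)) - 36 = -21*(-9*I/(-23) + 13/(-24)) - 36 = -21*(-9*I*(-1/23) + 13*(-1/24)) - 36 = -21*(-9*I*(-1/23) - 13/24) - 36 = -21*(9*I/23 - 13/24) - 36 = -21*(-13/24 + 9*I/23) - 36 = (91/8 - 189*I/23) - 36 = -197/8 - 189*I/23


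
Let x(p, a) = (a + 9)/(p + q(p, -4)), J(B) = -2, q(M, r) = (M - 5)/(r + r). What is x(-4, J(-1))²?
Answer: 3136/529 ≈ 5.9282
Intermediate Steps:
q(M, r) = (-5 + M)/(2*r) (q(M, r) = (-5 + M)/((2*r)) = (-5 + M)*(1/(2*r)) = (-5 + M)/(2*r))
x(p, a) = (9 + a)/(5/8 + 7*p/8) (x(p, a) = (a + 9)/(p + (½)*(-5 + p)/(-4)) = (9 + a)/(p + (½)*(-¼)*(-5 + p)) = (9 + a)/(p + (5/8 - p/8)) = (9 + a)/(5/8 + 7*p/8))
x(-4, J(-1))² = (8*(9 - 2)/(5 + 7*(-4)))² = (8*7/(5 - 28))² = (8*7/(-23))² = (8*(-1/23)*7)² = (-56/23)² = 3136/529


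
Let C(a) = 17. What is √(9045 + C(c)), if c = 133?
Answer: √9062 ≈ 95.195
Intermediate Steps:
√(9045 + C(c)) = √(9045 + 17) = √9062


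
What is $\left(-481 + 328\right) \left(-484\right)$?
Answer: $74052$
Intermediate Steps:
$\left(-481 + 328\right) \left(-484\right) = \left(-153\right) \left(-484\right) = 74052$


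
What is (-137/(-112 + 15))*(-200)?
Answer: -27400/97 ≈ -282.47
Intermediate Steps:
(-137/(-112 + 15))*(-200) = (-137/(-97))*(-200) = -1/97*(-137)*(-200) = (137/97)*(-200) = -27400/97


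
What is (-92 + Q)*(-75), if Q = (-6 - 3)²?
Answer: 825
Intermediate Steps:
Q = 81 (Q = (-9)² = 81)
(-92 + Q)*(-75) = (-92 + 81)*(-75) = -11*(-75) = 825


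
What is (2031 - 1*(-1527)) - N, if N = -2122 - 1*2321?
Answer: 8001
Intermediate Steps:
N = -4443 (N = -2122 - 2321 = -4443)
(2031 - 1*(-1527)) - N = (2031 - 1*(-1527)) - 1*(-4443) = (2031 + 1527) + 4443 = 3558 + 4443 = 8001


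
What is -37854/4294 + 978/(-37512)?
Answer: -118681565/13423044 ≈ -8.8416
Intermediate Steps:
-37854/4294 + 978/(-37512) = -37854*1/4294 + 978*(-1/37512) = -18927/2147 - 163/6252 = -118681565/13423044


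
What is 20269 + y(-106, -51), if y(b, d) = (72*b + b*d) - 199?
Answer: 17844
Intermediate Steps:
y(b, d) = -199 + 72*b + b*d
20269 + y(-106, -51) = 20269 + (-199 + 72*(-106) - 106*(-51)) = 20269 + (-199 - 7632 + 5406) = 20269 - 2425 = 17844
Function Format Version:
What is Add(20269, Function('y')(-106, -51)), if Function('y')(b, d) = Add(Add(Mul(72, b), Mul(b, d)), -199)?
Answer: 17844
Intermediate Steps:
Function('y')(b, d) = Add(-199, Mul(72, b), Mul(b, d))
Add(20269, Function('y')(-106, -51)) = Add(20269, Add(-199, Mul(72, -106), Mul(-106, -51))) = Add(20269, Add(-199, -7632, 5406)) = Add(20269, -2425) = 17844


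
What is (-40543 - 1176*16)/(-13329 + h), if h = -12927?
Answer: 59359/26256 ≈ 2.2608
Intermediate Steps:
(-40543 - 1176*16)/(-13329 + h) = (-40543 - 1176*16)/(-13329 - 12927) = (-40543 - 18816)/(-26256) = -59359*(-1/26256) = 59359/26256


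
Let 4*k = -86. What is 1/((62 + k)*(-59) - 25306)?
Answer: -2/55391 ≈ -3.6107e-5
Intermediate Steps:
k = -43/2 (k = (1/4)*(-86) = -43/2 ≈ -21.500)
1/((62 + k)*(-59) - 25306) = 1/((62 - 43/2)*(-59) - 25306) = 1/((81/2)*(-59) - 25306) = 1/(-4779/2 - 25306) = 1/(-55391/2) = -2/55391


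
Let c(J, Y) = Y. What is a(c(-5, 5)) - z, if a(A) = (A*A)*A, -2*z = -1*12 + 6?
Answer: 122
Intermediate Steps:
z = 3 (z = -(-1*12 + 6)/2 = -(-12 + 6)/2 = -½*(-6) = 3)
a(A) = A³ (a(A) = A²*A = A³)
a(c(-5, 5)) - z = 5³ - 1*3 = 125 - 3 = 122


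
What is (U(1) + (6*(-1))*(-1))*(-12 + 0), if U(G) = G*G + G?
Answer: -96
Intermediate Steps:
U(G) = G + G**2 (U(G) = G**2 + G = G + G**2)
(U(1) + (6*(-1))*(-1))*(-12 + 0) = (1*(1 + 1) + (6*(-1))*(-1))*(-12 + 0) = (1*2 - 6*(-1))*(-12) = (2 + 6)*(-12) = 8*(-12) = -96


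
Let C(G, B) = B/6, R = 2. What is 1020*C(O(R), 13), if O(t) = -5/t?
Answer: 2210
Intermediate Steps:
C(G, B) = B/6 (C(G, B) = B*(⅙) = B/6)
1020*C(O(R), 13) = 1020*((⅙)*13) = 1020*(13/6) = 2210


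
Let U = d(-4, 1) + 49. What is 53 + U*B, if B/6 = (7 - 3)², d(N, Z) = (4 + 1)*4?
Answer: 6677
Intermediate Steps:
d(N, Z) = 20 (d(N, Z) = 5*4 = 20)
B = 96 (B = 6*(7 - 3)² = 6*4² = 6*16 = 96)
U = 69 (U = 20 + 49 = 69)
53 + U*B = 53 + 69*96 = 53 + 6624 = 6677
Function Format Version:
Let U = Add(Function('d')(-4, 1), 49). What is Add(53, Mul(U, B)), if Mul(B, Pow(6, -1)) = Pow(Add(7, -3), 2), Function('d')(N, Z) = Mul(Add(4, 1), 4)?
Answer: 6677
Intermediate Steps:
Function('d')(N, Z) = 20 (Function('d')(N, Z) = Mul(5, 4) = 20)
B = 96 (B = Mul(6, Pow(Add(7, -3), 2)) = Mul(6, Pow(4, 2)) = Mul(6, 16) = 96)
U = 69 (U = Add(20, 49) = 69)
Add(53, Mul(U, B)) = Add(53, Mul(69, 96)) = Add(53, 6624) = 6677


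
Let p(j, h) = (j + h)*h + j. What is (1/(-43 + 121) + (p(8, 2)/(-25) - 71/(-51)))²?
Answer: 9916201/122102500 ≈ 0.081212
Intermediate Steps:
p(j, h) = j + h*(h + j) (p(j, h) = (h + j)*h + j = h*(h + j) + j = j + h*(h + j))
(1/(-43 + 121) + (p(8, 2)/(-25) - 71/(-51)))² = (1/(-43 + 121) + ((8 + 2² + 2*8)/(-25) - 71/(-51)))² = (1/78 + ((8 + 4 + 16)*(-1/25) - 71*(-1/51)))² = (1/78 + (28*(-1/25) + 71/51))² = (1/78 + (-28/25 + 71/51))² = (1/78 + 347/1275)² = (3149/11050)² = 9916201/122102500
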